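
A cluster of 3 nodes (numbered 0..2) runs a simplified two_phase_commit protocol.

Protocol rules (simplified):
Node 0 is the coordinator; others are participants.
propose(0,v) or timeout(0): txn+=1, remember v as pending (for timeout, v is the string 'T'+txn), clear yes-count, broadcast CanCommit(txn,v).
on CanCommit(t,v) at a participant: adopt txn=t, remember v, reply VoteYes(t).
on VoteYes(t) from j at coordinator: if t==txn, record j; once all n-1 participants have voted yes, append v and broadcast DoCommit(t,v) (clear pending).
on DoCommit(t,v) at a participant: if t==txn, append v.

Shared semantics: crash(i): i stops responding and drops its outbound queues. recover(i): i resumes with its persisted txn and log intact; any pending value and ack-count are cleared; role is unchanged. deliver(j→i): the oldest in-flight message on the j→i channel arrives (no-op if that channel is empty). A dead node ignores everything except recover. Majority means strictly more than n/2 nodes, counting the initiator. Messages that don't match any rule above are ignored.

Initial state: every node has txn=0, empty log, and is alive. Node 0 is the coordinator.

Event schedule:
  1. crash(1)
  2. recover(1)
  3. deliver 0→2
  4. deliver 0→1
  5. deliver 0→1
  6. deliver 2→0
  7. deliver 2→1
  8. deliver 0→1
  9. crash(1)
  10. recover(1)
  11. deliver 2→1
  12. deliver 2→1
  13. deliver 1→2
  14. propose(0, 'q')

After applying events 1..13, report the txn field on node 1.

1. crash(1):  <1:✗part t0 ->
2. recover(1):  <1:part t0 ->
3. deliver 0→2:  nop
4. deliver 0→1:  nop
5. deliver 0→1:  nop
6. deliver 2→0:  nop
7. deliver 2→1:  nop
8. deliver 0→1:  nop
9. crash(1):  <1:✗part t0 ->
10. recover(1):  <1:part t0 ->
11. deliver 2→1:  nop
12. deliver 2→1:  nop
13. deliver 1→2:  nop

0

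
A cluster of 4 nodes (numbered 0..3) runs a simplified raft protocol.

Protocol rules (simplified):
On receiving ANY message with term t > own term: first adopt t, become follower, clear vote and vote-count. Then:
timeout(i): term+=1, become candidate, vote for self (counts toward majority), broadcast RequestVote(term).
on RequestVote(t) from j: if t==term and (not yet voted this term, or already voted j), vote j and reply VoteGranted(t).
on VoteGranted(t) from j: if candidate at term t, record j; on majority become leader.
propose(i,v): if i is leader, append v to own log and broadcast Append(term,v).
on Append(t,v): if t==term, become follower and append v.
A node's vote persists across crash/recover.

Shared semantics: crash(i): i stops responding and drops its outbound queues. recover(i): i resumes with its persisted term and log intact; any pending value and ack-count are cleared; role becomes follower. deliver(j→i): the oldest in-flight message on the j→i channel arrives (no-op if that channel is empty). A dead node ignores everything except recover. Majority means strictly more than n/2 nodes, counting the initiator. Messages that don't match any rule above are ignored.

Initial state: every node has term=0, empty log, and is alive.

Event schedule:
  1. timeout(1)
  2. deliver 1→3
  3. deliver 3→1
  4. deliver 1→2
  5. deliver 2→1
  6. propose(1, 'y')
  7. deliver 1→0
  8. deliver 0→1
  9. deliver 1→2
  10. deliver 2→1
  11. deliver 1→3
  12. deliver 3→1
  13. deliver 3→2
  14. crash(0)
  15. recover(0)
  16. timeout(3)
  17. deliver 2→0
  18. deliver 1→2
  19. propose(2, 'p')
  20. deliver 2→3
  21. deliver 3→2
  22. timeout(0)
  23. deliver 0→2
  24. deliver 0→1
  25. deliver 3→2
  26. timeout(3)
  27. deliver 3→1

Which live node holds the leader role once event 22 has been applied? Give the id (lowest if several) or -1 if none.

step 1 timeout(1): 1={cand,t=1,log=-}
step 2 deliver 1→3: 3={foll,t=1,log=-}
step 3 deliver 3→1: —
step 4 deliver 1→2: 2={foll,t=1,log=-}
step 5 deliver 2→1: 1={lead,t=1,log=-}
step 6 propose(1,'y'): 1={lead,t=1,log=y}
step 7 deliver 1→0: 0={foll,t=1,log=-}
step 8 deliver 0→1: —
step 9 deliver 1→2: 2={foll,t=1,log=y}
step 10 deliver 2→1: —
step 11 deliver 1→3: 3={foll,t=1,log=y}
step 12 deliver 3→1: —
step 13 deliver 3→2: —
step 14 crash(0): 0={✗foll,t=1,log=-}
step 15 recover(0): 0={foll,t=1,log=-}
step 16 timeout(3): 3={cand,t=2,log=y}
step 17 deliver 2→0: —
step 18 deliver 1→2: —
step 19 propose(2,'p'): —
step 20 deliver 2→3: —
step 21 deliver 3→2: 2={foll,t=2,log=y}
step 22 timeout(0): 0={cand,t=2,log=-}

1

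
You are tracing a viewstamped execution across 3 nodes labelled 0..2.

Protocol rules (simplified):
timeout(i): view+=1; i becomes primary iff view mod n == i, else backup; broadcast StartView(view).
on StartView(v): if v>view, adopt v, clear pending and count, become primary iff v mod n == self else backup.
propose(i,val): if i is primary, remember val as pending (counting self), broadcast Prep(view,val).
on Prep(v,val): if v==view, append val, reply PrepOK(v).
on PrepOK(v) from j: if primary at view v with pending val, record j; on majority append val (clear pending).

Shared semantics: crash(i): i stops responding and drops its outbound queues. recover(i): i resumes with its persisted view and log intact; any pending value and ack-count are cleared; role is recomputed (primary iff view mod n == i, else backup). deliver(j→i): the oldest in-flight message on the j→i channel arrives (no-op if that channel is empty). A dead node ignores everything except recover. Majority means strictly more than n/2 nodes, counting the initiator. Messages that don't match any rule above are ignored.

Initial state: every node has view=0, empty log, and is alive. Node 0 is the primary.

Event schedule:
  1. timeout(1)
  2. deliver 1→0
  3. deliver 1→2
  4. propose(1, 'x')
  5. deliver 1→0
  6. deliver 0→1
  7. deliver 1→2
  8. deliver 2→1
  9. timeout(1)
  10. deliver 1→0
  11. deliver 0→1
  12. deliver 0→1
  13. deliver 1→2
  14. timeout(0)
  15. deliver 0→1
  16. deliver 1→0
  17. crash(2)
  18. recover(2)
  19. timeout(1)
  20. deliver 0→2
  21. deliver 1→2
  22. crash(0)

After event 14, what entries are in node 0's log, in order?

after 1 — timeout(1): n1:prim/v1/[-]
after 2 — deliver 1→0: n0:back/v1/[-]
after 3 — deliver 1→2: n2:back/v1/[-]
after 4 — propose(1,'x'): ·
after 5 — deliver 1→0: n0:back/v1/[x]
after 6 — deliver 0→1: n1:prim/v1/[x]
after 7 — deliver 1→2: n2:back/v1/[x]
after 8 — deliver 2→1: ·
after 9 — timeout(1): n1:back/v2/[x]
after 10 — deliver 1→0: n0:back/v2/[x]
after 11 — deliver 0→1: ·
after 12 — deliver 0→1: ·
after 13 — deliver 1→2: n2:prim/v2/[x]
after 14 — timeout(0): n0:prim/v3/[x]

x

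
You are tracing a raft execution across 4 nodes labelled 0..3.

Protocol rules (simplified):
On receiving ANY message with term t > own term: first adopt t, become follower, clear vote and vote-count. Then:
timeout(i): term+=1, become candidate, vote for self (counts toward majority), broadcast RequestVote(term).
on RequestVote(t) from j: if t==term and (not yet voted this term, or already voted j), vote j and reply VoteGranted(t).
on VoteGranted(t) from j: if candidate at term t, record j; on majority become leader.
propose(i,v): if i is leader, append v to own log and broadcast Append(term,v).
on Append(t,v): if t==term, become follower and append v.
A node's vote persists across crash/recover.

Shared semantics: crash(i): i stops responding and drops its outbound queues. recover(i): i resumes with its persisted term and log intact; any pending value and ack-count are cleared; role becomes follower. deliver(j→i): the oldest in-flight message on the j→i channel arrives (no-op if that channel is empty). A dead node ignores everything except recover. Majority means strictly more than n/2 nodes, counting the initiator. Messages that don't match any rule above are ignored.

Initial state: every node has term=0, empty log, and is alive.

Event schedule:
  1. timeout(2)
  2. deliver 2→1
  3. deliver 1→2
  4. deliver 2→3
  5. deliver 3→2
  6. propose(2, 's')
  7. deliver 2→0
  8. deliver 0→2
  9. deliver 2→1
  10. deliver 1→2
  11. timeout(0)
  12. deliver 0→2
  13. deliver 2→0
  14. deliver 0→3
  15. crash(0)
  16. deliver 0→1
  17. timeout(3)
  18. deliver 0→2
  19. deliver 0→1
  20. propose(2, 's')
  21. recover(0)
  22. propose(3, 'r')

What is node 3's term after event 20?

3

step 1 timeout(2): 2={cand,t=1,log=-}
step 2 deliver 2→1: 1={foll,t=1,log=-}
step 3 deliver 1→2: —
step 4 deliver 2→3: 3={foll,t=1,log=-}
step 5 deliver 3→2: 2={lead,t=1,log=-}
step 6 propose(2,'s'): 2={lead,t=1,log=s}
step 7 deliver 2→0: 0={foll,t=1,log=-}
step 8 deliver 0→2: —
step 9 deliver 2→1: 1={foll,t=1,log=s}
step 10 deliver 1→2: —
step 11 timeout(0): 0={cand,t=2,log=-}
step 12 deliver 0→2: 2={foll,t=2,log=s}
step 13 deliver 2→0: —
step 14 deliver 0→3: 3={foll,t=2,log=-}
step 15 crash(0): 0={✗cand,t=2,log=-}
step 16 deliver 0→1: —
step 17 timeout(3): 3={cand,t=3,log=-}
step 18 deliver 0→2: —
step 19 deliver 0→1: —
step 20 propose(2,'s'): —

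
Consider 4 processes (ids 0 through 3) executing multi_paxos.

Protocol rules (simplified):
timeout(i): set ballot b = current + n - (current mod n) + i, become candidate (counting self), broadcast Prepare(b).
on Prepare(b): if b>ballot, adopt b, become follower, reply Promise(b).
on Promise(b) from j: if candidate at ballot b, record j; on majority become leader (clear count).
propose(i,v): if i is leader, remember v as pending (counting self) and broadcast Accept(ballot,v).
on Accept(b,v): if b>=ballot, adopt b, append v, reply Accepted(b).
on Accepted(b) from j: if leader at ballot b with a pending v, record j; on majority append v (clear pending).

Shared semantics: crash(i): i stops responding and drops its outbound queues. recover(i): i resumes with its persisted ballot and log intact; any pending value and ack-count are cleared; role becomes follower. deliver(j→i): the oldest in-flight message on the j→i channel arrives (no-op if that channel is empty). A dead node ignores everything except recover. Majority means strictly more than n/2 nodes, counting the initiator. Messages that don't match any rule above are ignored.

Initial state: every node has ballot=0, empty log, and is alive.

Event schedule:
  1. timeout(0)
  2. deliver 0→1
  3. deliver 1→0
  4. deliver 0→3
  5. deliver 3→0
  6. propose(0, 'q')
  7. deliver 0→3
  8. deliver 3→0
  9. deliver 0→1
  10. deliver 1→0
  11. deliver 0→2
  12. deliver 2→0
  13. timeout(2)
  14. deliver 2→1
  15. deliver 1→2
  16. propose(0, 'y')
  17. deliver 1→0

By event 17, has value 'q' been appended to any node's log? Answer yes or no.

yes

e1 timeout(0): 0[cand,b=4,-]
e2 deliver 0→1: 1[foll,b=4,-]
e3 deliver 1→0: ·
e4 deliver 0→3: 3[foll,b=4,-]
e5 deliver 3→0: 0[lead,b=4,-]
e6 propose(0,'q'): ·
e7 deliver 0→3: 3[foll,b=4,q]
e8 deliver 3→0: ·
e9 deliver 0→1: 1[foll,b=4,q]
e10 deliver 1→0: 0[lead,b=4,q]
e11 deliver 0→2: 2[foll,b=4,-]
e12 deliver 2→0: ·
e13 timeout(2): 2[cand,b=10,-]
e14 deliver 2→1: 1[foll,b=10,q]
e15 deliver 1→2: ·
e16 propose(0,'y'): ·
e17 deliver 1→0: ·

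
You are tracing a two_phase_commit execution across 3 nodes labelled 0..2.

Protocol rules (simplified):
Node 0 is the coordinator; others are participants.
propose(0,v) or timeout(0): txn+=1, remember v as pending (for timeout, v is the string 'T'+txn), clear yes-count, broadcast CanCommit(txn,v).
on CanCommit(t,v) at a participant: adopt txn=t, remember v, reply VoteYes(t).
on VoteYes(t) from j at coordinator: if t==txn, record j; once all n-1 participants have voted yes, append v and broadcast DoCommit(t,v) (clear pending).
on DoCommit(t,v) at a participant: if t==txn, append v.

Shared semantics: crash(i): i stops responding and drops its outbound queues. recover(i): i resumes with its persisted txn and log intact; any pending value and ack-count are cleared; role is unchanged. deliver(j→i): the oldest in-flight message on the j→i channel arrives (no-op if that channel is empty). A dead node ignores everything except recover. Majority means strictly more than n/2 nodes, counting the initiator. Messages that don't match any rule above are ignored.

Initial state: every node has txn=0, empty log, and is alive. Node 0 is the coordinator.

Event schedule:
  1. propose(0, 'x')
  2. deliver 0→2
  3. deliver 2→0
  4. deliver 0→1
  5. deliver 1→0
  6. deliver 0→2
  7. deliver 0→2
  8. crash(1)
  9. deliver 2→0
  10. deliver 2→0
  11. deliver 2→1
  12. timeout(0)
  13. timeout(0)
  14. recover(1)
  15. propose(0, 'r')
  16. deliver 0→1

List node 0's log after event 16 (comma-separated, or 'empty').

x

1. propose(0,'x'):  <0:coor t1 ->
2. deliver 0→2:  <2:part t1 ->
3. deliver 2→0:  nop
4. deliver 0→1:  <1:part t1 ->
5. deliver 1→0:  <0:coor t1 x>
6. deliver 0→2:  <2:part t1 x>
7. deliver 0→2:  nop
8. crash(1):  <1:✗part t1 ->
9. deliver 2→0:  nop
10. deliver 2→0:  nop
11. deliver 2→1:  nop
12. timeout(0):  <0:coor t2 x>
13. timeout(0):  <0:coor t3 x>
14. recover(1):  <1:part t1 ->
15. propose(0,'r'):  <0:coor t4 x>
16. deliver 0→1:  <1:part t1 x>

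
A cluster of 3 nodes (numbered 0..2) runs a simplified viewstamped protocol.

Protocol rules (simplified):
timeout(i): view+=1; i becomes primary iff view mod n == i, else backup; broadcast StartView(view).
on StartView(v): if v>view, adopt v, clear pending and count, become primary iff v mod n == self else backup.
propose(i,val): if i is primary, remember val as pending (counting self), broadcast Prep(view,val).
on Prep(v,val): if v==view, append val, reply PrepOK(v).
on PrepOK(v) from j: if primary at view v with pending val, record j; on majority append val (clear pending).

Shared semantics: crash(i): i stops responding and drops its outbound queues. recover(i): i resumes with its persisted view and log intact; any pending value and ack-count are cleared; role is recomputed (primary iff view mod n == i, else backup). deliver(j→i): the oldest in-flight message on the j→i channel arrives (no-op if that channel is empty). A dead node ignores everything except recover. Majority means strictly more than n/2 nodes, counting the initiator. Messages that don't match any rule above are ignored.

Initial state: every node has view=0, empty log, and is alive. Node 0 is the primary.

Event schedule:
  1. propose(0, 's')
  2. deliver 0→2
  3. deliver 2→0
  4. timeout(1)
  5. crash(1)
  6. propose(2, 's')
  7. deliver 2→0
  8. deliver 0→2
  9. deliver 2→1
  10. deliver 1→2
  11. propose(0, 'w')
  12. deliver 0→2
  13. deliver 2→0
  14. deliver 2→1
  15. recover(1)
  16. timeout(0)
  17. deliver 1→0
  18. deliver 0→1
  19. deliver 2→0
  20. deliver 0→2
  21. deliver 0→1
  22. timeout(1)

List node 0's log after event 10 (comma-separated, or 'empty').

step 1 propose(0,'s'): —
step 2 deliver 0→2: 2={back,v=0,log=s}
step 3 deliver 2→0: 0={prim,v=0,log=s}
step 4 timeout(1): 1={prim,v=1,log=-}
step 5 crash(1): 1={✗prim,v=1,log=-}
step 6 propose(2,'s'): —
step 7 deliver 2→0: —
step 8 deliver 0→2: —
step 9 deliver 2→1: —
step 10 deliver 1→2: —

s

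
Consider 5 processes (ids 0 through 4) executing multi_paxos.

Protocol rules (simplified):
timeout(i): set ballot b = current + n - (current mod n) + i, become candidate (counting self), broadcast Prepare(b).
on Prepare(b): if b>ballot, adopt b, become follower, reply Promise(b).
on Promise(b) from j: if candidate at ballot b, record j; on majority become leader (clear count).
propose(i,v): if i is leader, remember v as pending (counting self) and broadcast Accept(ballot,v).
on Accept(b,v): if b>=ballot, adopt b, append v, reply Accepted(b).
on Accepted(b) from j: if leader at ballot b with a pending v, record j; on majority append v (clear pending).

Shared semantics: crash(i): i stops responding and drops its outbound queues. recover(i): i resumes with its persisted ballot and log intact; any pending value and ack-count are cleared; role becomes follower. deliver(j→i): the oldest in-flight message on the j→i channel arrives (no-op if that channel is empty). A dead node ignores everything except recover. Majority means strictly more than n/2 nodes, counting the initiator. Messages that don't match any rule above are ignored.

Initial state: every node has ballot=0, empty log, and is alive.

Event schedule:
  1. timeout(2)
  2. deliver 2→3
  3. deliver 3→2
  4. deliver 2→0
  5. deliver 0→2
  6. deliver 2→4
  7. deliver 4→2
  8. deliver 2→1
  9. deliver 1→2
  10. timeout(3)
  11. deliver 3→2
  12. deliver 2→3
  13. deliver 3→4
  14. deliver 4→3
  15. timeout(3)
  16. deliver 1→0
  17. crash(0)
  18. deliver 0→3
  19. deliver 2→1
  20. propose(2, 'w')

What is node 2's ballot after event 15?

e1 timeout(2): 2[cand,b=7,-]
e2 deliver 2→3: 3[foll,b=7,-]
e3 deliver 3→2: ·
e4 deliver 2→0: 0[foll,b=7,-]
e5 deliver 0→2: 2[lead,b=7,-]
e6 deliver 2→4: 4[foll,b=7,-]
e7 deliver 4→2: ·
e8 deliver 2→1: 1[foll,b=7,-]
e9 deliver 1→2: ·
e10 timeout(3): 3[cand,b=13,-]
e11 deliver 3→2: 2[foll,b=13,-]
e12 deliver 2→3: ·
e13 deliver 3→4: 4[foll,b=13,-]
e14 deliver 4→3: 3[lead,b=13,-]
e15 timeout(3): 3[cand,b=18,-]

13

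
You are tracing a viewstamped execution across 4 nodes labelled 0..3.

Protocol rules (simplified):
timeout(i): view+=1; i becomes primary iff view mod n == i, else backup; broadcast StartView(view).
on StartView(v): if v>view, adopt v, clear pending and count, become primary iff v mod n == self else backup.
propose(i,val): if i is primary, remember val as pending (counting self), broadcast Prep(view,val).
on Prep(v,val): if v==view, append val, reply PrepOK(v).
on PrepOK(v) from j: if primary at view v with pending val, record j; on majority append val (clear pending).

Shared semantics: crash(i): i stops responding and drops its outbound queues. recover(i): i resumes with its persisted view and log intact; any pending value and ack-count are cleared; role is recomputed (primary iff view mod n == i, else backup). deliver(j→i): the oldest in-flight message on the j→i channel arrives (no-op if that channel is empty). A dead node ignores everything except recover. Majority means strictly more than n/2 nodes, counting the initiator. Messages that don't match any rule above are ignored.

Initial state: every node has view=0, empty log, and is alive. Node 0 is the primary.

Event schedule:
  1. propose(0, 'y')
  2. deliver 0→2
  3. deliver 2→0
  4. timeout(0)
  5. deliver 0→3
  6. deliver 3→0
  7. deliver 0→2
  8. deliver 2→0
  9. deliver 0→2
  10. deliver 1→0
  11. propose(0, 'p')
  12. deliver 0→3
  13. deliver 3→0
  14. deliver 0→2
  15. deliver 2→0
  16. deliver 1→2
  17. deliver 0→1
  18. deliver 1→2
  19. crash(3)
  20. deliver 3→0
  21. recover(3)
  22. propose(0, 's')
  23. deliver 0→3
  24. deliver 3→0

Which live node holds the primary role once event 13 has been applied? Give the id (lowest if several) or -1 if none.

e1 propose(0,'y'): ·
e2 deliver 0→2: 2[back,v=0,y]
e3 deliver 2→0: ·
e4 timeout(0): 0[back,v=1,-]
e5 deliver 0→3: 3[back,v=0,y]
e6 deliver 3→0: ·
e7 deliver 0→2: 2[back,v=1,y]
e8 deliver 2→0: ·
e9 deliver 0→2: ·
e10 deliver 1→0: ·
e11 propose(0,'p'): ·
e12 deliver 0→3: 3[back,v=1,y]
e13 deliver 3→0: ·

-1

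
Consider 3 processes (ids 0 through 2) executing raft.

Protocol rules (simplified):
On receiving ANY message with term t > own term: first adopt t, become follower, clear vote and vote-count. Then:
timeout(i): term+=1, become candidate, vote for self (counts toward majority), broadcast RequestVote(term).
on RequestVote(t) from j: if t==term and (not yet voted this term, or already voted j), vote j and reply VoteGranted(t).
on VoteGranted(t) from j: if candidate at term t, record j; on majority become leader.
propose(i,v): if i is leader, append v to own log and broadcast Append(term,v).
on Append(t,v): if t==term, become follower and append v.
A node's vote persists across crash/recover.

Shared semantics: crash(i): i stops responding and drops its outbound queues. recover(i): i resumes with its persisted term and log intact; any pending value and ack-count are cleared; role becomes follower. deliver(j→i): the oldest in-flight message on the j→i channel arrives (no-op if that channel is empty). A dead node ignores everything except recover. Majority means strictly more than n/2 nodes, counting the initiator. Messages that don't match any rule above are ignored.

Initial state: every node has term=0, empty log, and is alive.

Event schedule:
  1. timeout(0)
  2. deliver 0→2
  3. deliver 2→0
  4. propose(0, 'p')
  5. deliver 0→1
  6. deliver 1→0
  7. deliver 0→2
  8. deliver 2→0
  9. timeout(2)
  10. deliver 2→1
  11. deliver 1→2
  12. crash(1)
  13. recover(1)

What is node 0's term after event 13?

e1 timeout(0): 0[cand,t=1,-]
e2 deliver 0→2: 2[foll,t=1,-]
e3 deliver 2→0: 0[lead,t=1,-]
e4 propose(0,'p'): 0[lead,t=1,p]
e5 deliver 0→1: 1[foll,t=1,-]
e6 deliver 1→0: ·
e7 deliver 0→2: 2[foll,t=1,p]
e8 deliver 2→0: ·
e9 timeout(2): 2[cand,t=2,p]
e10 deliver 2→1: 1[foll,t=2,-]
e11 deliver 1→2: 2[lead,t=2,p]
e12 crash(1): 1[✗foll,t=2,-]
e13 recover(1): 1[foll,t=2,-]

1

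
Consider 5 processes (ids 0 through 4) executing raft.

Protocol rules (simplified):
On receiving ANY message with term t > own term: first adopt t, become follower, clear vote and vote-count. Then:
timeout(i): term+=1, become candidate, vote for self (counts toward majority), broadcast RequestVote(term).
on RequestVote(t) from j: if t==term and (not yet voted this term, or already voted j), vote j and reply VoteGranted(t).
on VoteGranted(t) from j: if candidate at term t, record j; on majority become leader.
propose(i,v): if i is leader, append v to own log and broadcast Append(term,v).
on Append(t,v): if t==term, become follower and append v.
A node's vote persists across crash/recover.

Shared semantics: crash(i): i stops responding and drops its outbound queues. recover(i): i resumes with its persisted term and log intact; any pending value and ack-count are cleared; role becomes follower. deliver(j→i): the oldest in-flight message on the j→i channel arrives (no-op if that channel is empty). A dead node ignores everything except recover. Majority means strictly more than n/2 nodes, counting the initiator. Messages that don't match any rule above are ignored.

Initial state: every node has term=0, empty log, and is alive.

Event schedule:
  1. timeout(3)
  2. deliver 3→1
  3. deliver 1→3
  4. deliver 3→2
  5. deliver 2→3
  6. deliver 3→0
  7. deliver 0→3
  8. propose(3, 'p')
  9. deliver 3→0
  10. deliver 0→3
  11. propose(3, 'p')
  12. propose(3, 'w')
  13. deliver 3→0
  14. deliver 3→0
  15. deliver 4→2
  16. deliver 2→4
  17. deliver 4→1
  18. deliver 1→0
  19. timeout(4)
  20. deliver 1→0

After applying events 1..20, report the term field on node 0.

after 1 — timeout(3): n3:cand/t1/[-]
after 2 — deliver 3→1: n1:foll/t1/[-]
after 3 — deliver 1→3: ·
after 4 — deliver 3→2: n2:foll/t1/[-]
after 5 — deliver 2→3: n3:lead/t1/[-]
after 6 — deliver 3→0: n0:foll/t1/[-]
after 7 — deliver 0→3: ·
after 8 — propose(3,'p'): n3:lead/t1/[p]
after 9 — deliver 3→0: n0:foll/t1/[p]
after 10 — deliver 0→3: ·
after 11 — propose(3,'p'): n3:lead/t1/[p,p]
after 12 — propose(3,'w'): n3:lead/t1/[p,p,w]
after 13 — deliver 3→0: n0:foll/t1/[p,p]
after 14 — deliver 3→0: n0:foll/t1/[p,p,w]
after 15 — deliver 4→2: ·
after 16 — deliver 2→4: ·
after 17 — deliver 4→1: ·
after 18 — deliver 1→0: ·
after 19 — timeout(4): n4:cand/t1/[-]
after 20 — deliver 1→0: ·

1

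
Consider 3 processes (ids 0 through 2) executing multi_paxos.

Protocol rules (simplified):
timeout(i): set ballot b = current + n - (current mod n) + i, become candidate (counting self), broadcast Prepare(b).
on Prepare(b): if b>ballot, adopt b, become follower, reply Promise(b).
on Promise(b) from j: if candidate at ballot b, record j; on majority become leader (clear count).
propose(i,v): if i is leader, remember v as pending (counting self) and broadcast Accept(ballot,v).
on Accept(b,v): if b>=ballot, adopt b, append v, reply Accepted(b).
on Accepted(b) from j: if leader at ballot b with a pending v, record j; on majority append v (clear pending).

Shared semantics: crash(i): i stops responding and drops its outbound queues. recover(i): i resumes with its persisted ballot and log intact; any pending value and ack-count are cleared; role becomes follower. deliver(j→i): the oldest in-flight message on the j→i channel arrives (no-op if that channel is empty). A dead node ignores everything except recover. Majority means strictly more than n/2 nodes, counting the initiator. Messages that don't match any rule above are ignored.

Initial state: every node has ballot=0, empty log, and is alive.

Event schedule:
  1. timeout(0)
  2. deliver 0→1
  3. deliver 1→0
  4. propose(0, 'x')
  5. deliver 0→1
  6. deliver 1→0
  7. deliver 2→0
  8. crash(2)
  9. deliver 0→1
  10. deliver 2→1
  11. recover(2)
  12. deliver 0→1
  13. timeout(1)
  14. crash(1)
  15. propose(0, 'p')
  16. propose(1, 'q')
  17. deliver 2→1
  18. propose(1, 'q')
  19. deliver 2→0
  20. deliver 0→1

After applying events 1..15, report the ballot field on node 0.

after 1 — timeout(0): n0:cand/b3/[-]
after 2 — deliver 0→1: n1:foll/b3/[-]
after 3 — deliver 1→0: n0:lead/b3/[-]
after 4 — propose(0,'x'): ·
after 5 — deliver 0→1: n1:foll/b3/[x]
after 6 — deliver 1→0: n0:lead/b3/[x]
after 7 — deliver 2→0: ·
after 8 — crash(2): n2:✗foll/b0/[-]
after 9 — deliver 0→1: ·
after 10 — deliver 2→1: ·
after 11 — recover(2): n2:foll/b0/[-]
after 12 — deliver 0→1: ·
after 13 — timeout(1): n1:cand/b7/[x]
after 14 — crash(1): n1:✗cand/b7/[x]
after 15 — propose(0,'p'): ·

3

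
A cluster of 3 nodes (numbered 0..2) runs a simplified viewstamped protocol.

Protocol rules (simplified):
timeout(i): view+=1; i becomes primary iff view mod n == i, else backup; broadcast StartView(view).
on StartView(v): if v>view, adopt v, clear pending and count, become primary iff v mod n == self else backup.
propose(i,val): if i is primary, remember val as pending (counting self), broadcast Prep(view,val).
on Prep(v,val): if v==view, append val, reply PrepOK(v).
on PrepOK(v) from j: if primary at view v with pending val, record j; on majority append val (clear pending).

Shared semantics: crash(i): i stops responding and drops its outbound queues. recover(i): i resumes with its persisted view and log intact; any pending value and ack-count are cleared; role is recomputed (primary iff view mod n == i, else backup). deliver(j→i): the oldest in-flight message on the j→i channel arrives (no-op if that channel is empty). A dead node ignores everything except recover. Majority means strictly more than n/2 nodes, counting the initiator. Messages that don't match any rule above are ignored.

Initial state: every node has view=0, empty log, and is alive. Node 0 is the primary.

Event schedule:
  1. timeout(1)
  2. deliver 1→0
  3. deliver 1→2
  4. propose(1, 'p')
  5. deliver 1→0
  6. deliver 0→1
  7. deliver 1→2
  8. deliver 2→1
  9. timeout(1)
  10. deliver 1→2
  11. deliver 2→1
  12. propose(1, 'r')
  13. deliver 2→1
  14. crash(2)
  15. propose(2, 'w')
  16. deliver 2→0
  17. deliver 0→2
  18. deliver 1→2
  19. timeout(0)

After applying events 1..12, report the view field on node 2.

2

[1] timeout(1) → N1(prim v1 [-])
[2] deliver 1→0 → N0(back v1 [-])
[3] deliver 1→2 → N2(back v1 [-])
[4] propose(1,'p') → ∅
[5] deliver 1→0 → N0(back v1 [p])
[6] deliver 0→1 → N1(prim v1 [p])
[7] deliver 1→2 → N2(back v1 [p])
[8] deliver 2→1 → ∅
[9] timeout(1) → N1(back v2 [p])
[10] deliver 1→2 → N2(prim v2 [p])
[11] deliver 2→1 → ∅
[12] propose(1,'r') → ∅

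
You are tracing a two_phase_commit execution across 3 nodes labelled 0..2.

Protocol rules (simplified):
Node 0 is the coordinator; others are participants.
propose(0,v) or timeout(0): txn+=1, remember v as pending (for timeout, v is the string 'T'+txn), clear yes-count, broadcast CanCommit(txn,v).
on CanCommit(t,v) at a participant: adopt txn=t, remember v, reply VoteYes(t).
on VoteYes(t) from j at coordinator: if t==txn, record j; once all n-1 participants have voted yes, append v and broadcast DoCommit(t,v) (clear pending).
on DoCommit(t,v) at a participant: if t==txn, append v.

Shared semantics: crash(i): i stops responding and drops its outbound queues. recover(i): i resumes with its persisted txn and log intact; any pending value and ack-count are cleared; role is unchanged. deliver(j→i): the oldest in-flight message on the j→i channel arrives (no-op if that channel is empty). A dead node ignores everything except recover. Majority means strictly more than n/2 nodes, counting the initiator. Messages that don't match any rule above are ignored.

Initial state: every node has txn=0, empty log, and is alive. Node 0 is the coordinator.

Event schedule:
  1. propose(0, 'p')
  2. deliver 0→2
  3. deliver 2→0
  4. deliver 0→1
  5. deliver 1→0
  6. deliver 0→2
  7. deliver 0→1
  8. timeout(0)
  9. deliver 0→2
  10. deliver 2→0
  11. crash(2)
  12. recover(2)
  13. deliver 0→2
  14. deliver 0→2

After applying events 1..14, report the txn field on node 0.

1. propose(0,'p'):  <0:coor t1 ->
2. deliver 0→2:  <2:part t1 ->
3. deliver 2→0:  nop
4. deliver 0→1:  <1:part t1 ->
5. deliver 1→0:  <0:coor t1 p>
6. deliver 0→2:  <2:part t1 p>
7. deliver 0→1:  <1:part t1 p>
8. timeout(0):  <0:coor t2 p>
9. deliver 0→2:  <2:part t2 p>
10. deliver 2→0:  nop
11. crash(2):  <2:✗part t2 p>
12. recover(2):  <2:part t2 p>
13. deliver 0→2:  nop
14. deliver 0→2:  nop

2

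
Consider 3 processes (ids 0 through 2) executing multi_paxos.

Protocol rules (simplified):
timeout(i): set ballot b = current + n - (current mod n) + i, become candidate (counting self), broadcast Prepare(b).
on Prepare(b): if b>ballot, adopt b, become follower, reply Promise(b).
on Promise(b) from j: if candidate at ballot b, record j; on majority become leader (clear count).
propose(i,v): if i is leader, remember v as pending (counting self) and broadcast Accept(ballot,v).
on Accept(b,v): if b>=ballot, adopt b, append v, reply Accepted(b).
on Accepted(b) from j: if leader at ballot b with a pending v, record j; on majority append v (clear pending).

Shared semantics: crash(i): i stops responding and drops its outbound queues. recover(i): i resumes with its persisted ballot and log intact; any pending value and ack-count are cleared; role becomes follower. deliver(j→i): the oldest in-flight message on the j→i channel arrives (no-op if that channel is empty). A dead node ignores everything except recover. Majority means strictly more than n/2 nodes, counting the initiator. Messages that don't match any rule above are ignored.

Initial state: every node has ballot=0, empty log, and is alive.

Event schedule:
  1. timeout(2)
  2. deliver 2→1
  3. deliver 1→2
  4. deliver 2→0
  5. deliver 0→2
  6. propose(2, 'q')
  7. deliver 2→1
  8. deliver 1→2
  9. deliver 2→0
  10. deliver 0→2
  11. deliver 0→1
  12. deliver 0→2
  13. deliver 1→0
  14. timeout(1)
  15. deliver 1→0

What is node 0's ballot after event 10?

1. timeout(2):  <2:cand b5 ->
2. deliver 2→1:  <1:foll b5 ->
3. deliver 1→2:  <2:lead b5 ->
4. deliver 2→0:  <0:foll b5 ->
5. deliver 0→2:  nop
6. propose(2,'q'):  nop
7. deliver 2→1:  <1:foll b5 q>
8. deliver 1→2:  <2:lead b5 q>
9. deliver 2→0:  <0:foll b5 q>
10. deliver 0→2:  nop

5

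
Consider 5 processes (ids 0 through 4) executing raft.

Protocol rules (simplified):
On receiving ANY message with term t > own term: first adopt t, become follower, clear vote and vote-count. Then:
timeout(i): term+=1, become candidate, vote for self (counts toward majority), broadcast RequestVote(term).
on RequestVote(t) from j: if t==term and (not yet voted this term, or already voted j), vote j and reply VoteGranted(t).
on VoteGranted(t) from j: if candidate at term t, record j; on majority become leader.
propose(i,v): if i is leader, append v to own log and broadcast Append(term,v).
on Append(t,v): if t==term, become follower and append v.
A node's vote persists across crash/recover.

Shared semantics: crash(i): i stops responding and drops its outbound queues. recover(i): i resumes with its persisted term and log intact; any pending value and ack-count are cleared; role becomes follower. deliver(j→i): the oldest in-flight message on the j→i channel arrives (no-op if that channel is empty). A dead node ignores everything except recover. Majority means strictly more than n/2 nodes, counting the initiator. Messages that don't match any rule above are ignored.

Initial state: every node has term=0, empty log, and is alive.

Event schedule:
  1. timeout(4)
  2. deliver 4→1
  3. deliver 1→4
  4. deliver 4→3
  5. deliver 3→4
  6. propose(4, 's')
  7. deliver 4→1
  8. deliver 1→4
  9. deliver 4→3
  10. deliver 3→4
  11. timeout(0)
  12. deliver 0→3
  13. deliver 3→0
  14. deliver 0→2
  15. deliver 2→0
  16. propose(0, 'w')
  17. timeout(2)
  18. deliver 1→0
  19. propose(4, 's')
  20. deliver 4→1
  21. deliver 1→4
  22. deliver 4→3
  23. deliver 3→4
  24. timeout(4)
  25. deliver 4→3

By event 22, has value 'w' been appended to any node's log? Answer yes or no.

step 1 timeout(4): 4={cand,t=1,log=-}
step 2 deliver 4→1: 1={foll,t=1,log=-}
step 3 deliver 1→4: —
step 4 deliver 4→3: 3={foll,t=1,log=-}
step 5 deliver 3→4: 4={lead,t=1,log=-}
step 6 propose(4,'s'): 4={lead,t=1,log=s}
step 7 deliver 4→1: 1={foll,t=1,log=s}
step 8 deliver 1→4: —
step 9 deliver 4→3: 3={foll,t=1,log=s}
step 10 deliver 3→4: —
step 11 timeout(0): 0={cand,t=1,log=-}
step 12 deliver 0→3: —
step 13 deliver 3→0: —
step 14 deliver 0→2: 2={foll,t=1,log=-}
step 15 deliver 2→0: —
step 16 propose(0,'w'): —
step 17 timeout(2): 2={cand,t=2,log=-}
step 18 deliver 1→0: —
step 19 propose(4,'s'): 4={lead,t=1,log=s,s}
step 20 deliver 4→1: 1={foll,t=1,log=s,s}
step 21 deliver 1→4: —
step 22 deliver 4→3: 3={foll,t=1,log=s,s}

no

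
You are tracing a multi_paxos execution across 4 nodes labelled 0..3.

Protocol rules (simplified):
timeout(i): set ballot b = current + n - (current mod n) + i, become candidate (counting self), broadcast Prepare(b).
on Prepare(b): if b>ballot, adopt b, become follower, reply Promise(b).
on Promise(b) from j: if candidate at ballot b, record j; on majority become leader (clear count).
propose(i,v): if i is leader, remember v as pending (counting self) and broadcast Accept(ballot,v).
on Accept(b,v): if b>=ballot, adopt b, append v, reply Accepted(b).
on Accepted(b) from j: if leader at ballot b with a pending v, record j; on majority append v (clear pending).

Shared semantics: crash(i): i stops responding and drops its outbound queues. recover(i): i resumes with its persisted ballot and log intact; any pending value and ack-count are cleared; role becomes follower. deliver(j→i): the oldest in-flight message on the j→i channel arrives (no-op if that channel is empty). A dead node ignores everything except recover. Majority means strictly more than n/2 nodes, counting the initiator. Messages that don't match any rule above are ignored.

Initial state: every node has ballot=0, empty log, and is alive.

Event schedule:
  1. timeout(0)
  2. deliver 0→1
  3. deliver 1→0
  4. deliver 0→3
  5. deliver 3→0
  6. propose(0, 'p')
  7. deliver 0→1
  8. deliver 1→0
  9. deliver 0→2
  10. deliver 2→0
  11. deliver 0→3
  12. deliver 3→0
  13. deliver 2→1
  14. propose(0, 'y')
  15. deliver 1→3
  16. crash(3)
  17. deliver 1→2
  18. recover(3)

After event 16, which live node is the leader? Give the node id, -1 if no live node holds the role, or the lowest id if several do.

1. timeout(0):  <0:cand b4 ->
2. deliver 0→1:  <1:foll b4 ->
3. deliver 1→0:  nop
4. deliver 0→3:  <3:foll b4 ->
5. deliver 3→0:  <0:lead b4 ->
6. propose(0,'p'):  nop
7. deliver 0→1:  <1:foll b4 p>
8. deliver 1→0:  nop
9. deliver 0→2:  <2:foll b4 ->
10. deliver 2→0:  nop
11. deliver 0→3:  <3:foll b4 p>
12. deliver 3→0:  <0:lead b4 p>
13. deliver 2→1:  nop
14. propose(0,'y'):  nop
15. deliver 1→3:  nop
16. crash(3):  <3:✗foll b4 p>

0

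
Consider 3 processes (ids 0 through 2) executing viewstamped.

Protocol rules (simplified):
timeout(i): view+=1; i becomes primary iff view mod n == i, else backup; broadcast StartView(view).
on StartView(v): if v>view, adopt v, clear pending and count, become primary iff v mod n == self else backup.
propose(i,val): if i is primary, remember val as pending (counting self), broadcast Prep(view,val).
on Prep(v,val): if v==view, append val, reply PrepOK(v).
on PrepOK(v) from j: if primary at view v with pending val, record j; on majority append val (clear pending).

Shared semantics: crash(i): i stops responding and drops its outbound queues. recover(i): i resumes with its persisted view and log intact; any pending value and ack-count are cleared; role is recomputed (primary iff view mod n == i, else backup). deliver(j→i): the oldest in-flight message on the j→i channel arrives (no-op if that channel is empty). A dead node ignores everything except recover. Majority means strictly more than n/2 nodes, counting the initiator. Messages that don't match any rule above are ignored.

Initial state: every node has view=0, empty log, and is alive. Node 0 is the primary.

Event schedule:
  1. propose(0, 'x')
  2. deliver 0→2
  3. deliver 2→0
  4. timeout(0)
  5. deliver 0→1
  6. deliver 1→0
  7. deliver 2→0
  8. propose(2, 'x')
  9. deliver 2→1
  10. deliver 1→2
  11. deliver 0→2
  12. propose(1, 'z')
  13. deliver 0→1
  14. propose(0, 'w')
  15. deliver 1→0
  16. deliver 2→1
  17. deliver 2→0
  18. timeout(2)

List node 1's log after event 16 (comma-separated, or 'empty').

x

e1 propose(0,'x'): ·
e2 deliver 0→2: 2[back,v=0,x]
e3 deliver 2→0: 0[prim,v=0,x]
e4 timeout(0): 0[back,v=1,x]
e5 deliver 0→1: 1[back,v=0,x]
e6 deliver 1→0: ·
e7 deliver 2→0: ·
e8 propose(2,'x'): ·
e9 deliver 2→1: ·
e10 deliver 1→2: ·
e11 deliver 0→2: 2[back,v=1,x]
e12 propose(1,'z'): ·
e13 deliver 0→1: 1[prim,v=1,x]
e14 propose(0,'w'): ·
e15 deliver 1→0: ·
e16 deliver 2→1: ·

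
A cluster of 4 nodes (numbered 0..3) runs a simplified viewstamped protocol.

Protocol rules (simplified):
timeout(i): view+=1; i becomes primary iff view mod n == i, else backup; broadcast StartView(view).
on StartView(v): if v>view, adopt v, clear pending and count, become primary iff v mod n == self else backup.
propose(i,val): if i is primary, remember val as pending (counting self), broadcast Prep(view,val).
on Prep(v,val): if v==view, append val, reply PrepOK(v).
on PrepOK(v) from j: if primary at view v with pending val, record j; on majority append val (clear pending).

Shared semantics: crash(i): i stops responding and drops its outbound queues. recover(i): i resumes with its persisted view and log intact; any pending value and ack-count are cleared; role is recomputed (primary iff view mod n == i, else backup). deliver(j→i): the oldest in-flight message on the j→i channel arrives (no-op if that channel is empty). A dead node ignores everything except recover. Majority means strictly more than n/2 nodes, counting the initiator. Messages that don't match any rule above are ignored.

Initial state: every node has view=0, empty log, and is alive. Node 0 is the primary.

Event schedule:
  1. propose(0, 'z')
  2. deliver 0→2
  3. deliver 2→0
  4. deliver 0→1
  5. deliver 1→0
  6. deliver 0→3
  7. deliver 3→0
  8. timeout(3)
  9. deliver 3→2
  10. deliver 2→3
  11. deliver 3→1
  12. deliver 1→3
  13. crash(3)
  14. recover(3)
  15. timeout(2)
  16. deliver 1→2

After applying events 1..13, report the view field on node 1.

1

after 1 — propose(0,'z'): ·
after 2 — deliver 0→2: n2:back/v0/[z]
after 3 — deliver 2→0: ·
after 4 — deliver 0→1: n1:back/v0/[z]
after 5 — deliver 1→0: n0:prim/v0/[z]
after 6 — deliver 0→3: n3:back/v0/[z]
after 7 — deliver 3→0: ·
after 8 — timeout(3): n3:back/v1/[z]
after 9 — deliver 3→2: n2:back/v1/[z]
after 10 — deliver 2→3: ·
after 11 — deliver 3→1: n1:prim/v1/[z]
after 12 — deliver 1→3: ·
after 13 — crash(3): n3:✗back/v1/[z]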